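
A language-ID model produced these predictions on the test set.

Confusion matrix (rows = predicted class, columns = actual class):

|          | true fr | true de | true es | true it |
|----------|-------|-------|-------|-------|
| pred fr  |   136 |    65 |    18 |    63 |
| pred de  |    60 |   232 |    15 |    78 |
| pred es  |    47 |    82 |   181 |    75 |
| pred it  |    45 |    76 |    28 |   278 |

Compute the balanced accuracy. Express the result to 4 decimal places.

0.5732

Balanced accuracy = mean of per-class recall.
  fr: recall = 136/288 = 0.47222
  de: recall = 232/455 = 0.50989
  es: recall = 181/242 = 0.74793
  it: recall = 278/494 = 0.56275
Mean = (0.47222 + 0.50989 + 0.74793 + 0.56275) / 4 = 0.5732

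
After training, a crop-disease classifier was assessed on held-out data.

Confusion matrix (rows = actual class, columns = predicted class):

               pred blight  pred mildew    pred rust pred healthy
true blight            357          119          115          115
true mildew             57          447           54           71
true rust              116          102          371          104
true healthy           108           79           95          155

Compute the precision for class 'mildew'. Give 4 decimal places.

Take TP from the diagonal, FP from the rest of the 'mildew' prediction marginal, FN from the rest of the 'mildew' actual marginal.
precision = TP/(TP+FP).
mildew: TP=447, FP=119+102+79=300 → 447/747 = 0.59839

0.5984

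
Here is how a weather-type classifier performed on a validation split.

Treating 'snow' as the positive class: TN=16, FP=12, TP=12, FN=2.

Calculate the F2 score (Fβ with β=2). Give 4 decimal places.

Fβ = (1+β²)·TP / ((1+β²)·TP + β²·FN + FP), with β²=4
= 5·12 / (5·12 + 4·2 + 12) = 0.7500

0.7500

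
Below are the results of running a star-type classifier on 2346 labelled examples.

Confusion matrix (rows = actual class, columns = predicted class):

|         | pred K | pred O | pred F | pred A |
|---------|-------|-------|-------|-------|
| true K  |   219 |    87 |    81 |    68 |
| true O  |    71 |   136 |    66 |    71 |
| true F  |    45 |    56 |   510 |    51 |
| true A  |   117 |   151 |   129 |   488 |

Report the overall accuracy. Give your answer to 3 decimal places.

0.577

Accuracy = trace / total = (219+136+510+488=1353) / 2346 = 1353/2346 = 0.577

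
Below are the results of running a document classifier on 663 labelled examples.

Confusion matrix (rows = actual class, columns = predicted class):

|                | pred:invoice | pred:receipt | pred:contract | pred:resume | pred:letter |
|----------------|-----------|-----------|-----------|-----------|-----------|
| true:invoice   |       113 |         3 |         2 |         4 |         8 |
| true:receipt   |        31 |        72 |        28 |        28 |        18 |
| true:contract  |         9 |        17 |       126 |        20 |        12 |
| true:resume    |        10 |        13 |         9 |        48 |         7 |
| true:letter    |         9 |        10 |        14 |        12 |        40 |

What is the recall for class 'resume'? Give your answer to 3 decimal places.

recall = TP/(TP+FN).
resume: TP=48, FN=10+13+9+7=39 → 48/87 = 0.5517

0.552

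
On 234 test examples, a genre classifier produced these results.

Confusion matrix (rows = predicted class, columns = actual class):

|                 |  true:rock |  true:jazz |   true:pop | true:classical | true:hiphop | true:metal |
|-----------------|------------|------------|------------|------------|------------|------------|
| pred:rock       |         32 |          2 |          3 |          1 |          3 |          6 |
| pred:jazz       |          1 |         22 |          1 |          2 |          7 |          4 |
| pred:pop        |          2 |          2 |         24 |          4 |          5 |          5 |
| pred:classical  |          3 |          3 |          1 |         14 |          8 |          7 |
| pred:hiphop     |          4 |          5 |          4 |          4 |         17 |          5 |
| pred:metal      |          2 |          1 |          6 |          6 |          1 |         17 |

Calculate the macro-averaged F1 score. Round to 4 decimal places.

0.5319

Per-class F1 score (2·TP/(2·TP+FP+FN)):
  rock: TP=32, FP=2+3+1+3+6=15, FN=1+2+3+4+2=12 → 64/91 = 0.70330
  jazz: TP=22, FP=1+1+2+7+4=15, FN=2+2+3+5+1=13 → 44/72 = 0.61111
  pop: TP=24, FP=2+2+4+5+5=18, FN=3+1+1+4+6=15 → 48/81 = 0.59259
  classical: TP=14, FP=3+3+1+8+7=22, FN=1+2+4+4+6=17 → 28/67 = 0.41791
  hiphop: TP=17, FP=4+5+4+4+5=22, FN=3+7+5+8+1=24 → 34/80 = 0.42500
  metal: TP=17, FP=2+1+6+6+1=16, FN=6+4+5+7+5=27 → 34/77 = 0.44156
Macro-F1 score = mean = (0.70330 + 0.61111 + 0.59259 + 0.41791 + 0.42500 + 0.44156) / 6 = 0.5319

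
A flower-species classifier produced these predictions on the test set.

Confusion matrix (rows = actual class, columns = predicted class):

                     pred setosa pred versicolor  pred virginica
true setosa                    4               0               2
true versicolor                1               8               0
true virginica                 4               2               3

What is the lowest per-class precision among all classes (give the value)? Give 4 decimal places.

Per-class precision (TP/(TP+FP)):
  setosa: TP=4, FP=1+4=5 → 4/9 = 0.44444
  versicolor: TP=8, FP=0+2=2 → 8/10 = 0.80000
  virginica: TP=3, FP=2+0=2 → 3/5 = 0.60000
Lowest is class 'setosa' with precision = 0.4444.

0.4444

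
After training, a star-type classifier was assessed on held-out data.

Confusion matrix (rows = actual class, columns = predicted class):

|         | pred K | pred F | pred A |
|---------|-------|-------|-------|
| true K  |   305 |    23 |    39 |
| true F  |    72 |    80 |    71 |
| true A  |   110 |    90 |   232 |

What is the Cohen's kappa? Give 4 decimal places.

Observed agreement pₒ = trace/N = 617/1022 = 0.60372
Expected agreement pₑ = Σ (rowᵢ·colᵢ)/N² = (367·487 + 223·193 + 432·342)/1022² = 0.35377
κ = (pₒ − pₑ)/(1 − pₑ) = (0.60372 − 0.35377)/(1 − 0.35377) = 0.3868

0.3868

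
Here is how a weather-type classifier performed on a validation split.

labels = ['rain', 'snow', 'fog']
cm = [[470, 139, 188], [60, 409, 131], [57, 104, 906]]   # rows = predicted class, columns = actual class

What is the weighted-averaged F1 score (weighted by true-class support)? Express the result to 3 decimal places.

Per-class F1 score (2·TP/(2·TP+FP+FN)):
  rain: TP=470, FP=139+188=327, FN=60+57=117 → 940/1384 = 0.6792
  snow: TP=409, FP=60+131=191, FN=139+104=243 → 818/1252 = 0.6534
  fog: TP=906, FP=57+104=161, FN=188+131=319 → 1812/2292 = 0.7906
Weighted-F1 score = Σ (supportᵢ/N)·F1 scoreᵢ with N=2464: (587/2464)·0.6792 + (652/2464)·0.6534 + (1225/2464)·0.7906 = 0.728

0.728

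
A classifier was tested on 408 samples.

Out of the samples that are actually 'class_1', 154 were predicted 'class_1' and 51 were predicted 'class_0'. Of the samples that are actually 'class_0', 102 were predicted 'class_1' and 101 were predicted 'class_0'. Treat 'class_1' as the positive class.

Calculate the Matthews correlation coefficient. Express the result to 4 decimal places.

0.2573

MCC = (TP·TN − FP·FN) / √((TP+FP)(TP+FN)(TN+FP)(TN+FN))
Numerator = 154·101 − 102·51 = 10352
Denominator = √(256·205·203·152) = √1619322880 = 40240.8111
MCC = 10352 / 40240.8111 = 0.2573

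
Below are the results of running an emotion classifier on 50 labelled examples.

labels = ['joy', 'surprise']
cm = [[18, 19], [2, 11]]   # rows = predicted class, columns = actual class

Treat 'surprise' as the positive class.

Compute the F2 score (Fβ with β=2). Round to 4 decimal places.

Fβ = (1+β²)·TP / ((1+β²)·TP + β²·FN + FP), with β²=4
= 5·11 / (5·11 + 4·19 + 2) = 0.4135

0.4135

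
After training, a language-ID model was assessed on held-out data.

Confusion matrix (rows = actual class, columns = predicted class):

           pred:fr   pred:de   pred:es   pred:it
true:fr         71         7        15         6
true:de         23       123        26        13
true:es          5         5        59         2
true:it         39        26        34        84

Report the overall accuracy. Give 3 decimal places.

0.626

Accuracy = trace / total = (71+123+59+84=337) / 538 = 337/538 = 0.626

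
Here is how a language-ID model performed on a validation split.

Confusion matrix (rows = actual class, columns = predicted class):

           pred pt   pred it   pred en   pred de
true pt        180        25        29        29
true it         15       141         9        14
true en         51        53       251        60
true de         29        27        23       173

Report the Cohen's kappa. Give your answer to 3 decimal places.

Observed agreement pₒ = trace/N = 745/1109 = 0.6718
Expected agreement pₑ = Σ (rowᵢ·colᵢ)/N² = (263·275 + 179·246 + 415·312 + 252·276)/1109² = 0.2564
κ = (pₒ − pₑ)/(1 − pₑ) = (0.6718 − 0.2564)/(1 − 0.2564) = 0.559

0.559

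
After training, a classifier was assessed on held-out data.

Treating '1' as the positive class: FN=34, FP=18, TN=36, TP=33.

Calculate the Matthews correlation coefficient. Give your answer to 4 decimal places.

MCC = (TP·TN − FP·FN) / √((TP+FP)(TP+FN)(TN+FP)(TN+FN))
Numerator = 33·36 − 18·34 = 576
Denominator = √(51·67·54·70) = √12916260 = 3593.9199
MCC = 576 / 3593.9199 = 0.1603

0.1603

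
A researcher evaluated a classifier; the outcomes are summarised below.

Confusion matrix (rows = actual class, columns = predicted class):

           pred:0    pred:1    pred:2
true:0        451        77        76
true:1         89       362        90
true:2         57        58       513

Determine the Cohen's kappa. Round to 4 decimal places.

0.6204

Observed agreement pₒ = trace/N = 1326/1773 = 0.74788
Expected agreement pₑ = Σ (rowᵢ·colᵢ)/N² = (604·597 + 541·497 + 628·679)/1773² = 0.33589
κ = (pₒ − pₑ)/(1 − pₑ) = (0.74788 − 0.33589)/(1 − 0.33589) = 0.6204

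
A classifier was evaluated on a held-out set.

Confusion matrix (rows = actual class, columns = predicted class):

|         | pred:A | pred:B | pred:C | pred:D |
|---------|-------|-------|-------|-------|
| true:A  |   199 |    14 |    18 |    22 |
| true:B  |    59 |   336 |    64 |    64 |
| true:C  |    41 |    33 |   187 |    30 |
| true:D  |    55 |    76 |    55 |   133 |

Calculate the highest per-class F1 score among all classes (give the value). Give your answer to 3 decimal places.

Per-class F1 score (2·TP/(2·TP+FP+FN)):
  A: TP=199, FP=59+41+55=155, FN=14+18+22=54 → 398/607 = 0.6557
  B: TP=336, FP=14+33+76=123, FN=59+64+64=187 → 672/982 = 0.6843
  C: TP=187, FP=18+64+55=137, FN=41+33+30=104 → 374/615 = 0.6081
  D: TP=133, FP=22+64+30=116, FN=55+76+55=186 → 266/568 = 0.4683
Highest is class 'B' with F1 score = 0.684.

0.684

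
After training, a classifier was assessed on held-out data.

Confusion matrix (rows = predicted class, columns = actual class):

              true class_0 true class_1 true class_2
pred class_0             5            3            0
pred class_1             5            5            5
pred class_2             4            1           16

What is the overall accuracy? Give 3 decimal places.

0.591

Accuracy = trace / total = (5+5+16=26) / 44 = 26/44 = 0.591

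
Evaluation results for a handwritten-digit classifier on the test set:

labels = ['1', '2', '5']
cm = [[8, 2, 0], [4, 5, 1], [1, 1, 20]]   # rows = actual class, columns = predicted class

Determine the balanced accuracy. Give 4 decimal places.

0.7364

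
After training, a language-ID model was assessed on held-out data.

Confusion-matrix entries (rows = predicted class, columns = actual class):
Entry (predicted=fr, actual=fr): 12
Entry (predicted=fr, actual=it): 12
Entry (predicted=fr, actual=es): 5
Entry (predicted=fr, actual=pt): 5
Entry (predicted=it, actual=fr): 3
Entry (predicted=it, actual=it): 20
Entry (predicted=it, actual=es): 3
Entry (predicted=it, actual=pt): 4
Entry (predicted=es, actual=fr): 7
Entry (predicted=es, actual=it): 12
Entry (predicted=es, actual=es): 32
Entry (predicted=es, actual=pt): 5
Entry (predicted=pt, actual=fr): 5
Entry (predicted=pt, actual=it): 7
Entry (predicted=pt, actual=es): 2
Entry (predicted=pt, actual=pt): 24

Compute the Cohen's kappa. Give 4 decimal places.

Observed agreement pₒ = trace/N = 88/158 = 0.55696
Expected agreement pₑ = Σ (rowᵢ·colᵢ)/N² = (27·34 + 51·30 + 42·56 + 38·38)/158² = 0.25012
κ = (pₒ − pₑ)/(1 − pₑ) = (0.55696 − 0.25012)/(1 − 0.25012) = 0.4092

0.4092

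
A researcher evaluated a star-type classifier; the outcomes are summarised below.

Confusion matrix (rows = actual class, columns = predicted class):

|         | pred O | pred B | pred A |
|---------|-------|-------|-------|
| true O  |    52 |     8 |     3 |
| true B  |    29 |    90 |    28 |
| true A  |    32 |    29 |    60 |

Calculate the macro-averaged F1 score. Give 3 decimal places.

0.605

Per-class F1 score (2·TP/(2·TP+FP+FN)):
  O: TP=52, FP=29+32=61, FN=8+3=11 → 104/176 = 0.5909
  B: TP=90, FP=8+29=37, FN=29+28=57 → 180/274 = 0.6569
  A: TP=60, FP=3+28=31, FN=32+29=61 → 120/212 = 0.5660
Macro-F1 score = mean = (0.5909 + 0.6569 + 0.5660) / 3 = 0.605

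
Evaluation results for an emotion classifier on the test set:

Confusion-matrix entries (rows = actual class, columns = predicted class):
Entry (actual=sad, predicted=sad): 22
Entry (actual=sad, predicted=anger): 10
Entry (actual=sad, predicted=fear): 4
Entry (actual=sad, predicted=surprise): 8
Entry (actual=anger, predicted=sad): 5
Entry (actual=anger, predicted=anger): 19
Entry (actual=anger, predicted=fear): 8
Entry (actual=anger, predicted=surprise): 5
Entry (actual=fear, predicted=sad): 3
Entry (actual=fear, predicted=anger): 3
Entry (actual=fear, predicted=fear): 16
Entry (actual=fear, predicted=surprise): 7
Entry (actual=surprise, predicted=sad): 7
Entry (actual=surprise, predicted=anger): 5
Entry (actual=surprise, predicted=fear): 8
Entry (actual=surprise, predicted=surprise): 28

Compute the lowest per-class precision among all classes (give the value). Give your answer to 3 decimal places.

0.444

Per-class precision (TP/(TP+FP)):
  sad: TP=22, FP=5+3+7=15 → 22/37 = 0.5946
  anger: TP=19, FP=10+3+5=18 → 19/37 = 0.5135
  fear: TP=16, FP=4+8+8=20 → 16/36 = 0.4444
  surprise: TP=28, FP=8+5+7=20 → 28/48 = 0.5833
Lowest is class 'fear' with precision = 0.444.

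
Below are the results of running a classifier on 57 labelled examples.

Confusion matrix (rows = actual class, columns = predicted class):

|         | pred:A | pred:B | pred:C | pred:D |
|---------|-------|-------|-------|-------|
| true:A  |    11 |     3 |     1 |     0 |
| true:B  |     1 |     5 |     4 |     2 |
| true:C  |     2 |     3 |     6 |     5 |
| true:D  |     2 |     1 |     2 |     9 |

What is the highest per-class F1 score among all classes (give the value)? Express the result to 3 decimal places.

0.710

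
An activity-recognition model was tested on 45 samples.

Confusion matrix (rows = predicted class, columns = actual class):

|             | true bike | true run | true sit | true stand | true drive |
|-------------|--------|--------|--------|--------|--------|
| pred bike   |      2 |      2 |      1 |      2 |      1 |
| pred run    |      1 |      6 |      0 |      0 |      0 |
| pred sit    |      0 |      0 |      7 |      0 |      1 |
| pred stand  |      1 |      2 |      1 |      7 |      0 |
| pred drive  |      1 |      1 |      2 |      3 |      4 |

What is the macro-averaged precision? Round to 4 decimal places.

Per-class precision (TP/(TP+FP)):
  bike: TP=2, FP=2+1+2+1=6 → 2/8 = 0.25000
  run: TP=6, FP=1+0+0+0=1 → 6/7 = 0.85714
  sit: TP=7, FP=0+0+0+1=1 → 7/8 = 0.87500
  stand: TP=7, FP=1+2+1+0=4 → 7/11 = 0.63636
  drive: TP=4, FP=1+1+2+3=7 → 4/11 = 0.36364
Macro-precision = mean = (0.25000 + 0.85714 + 0.87500 + 0.63636 + 0.36364) / 5 = 0.5964

0.5964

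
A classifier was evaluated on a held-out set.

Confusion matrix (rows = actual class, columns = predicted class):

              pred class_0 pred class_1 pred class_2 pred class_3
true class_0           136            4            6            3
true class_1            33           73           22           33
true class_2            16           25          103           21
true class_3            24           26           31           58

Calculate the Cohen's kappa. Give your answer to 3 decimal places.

Observed agreement pₒ = trace/N = 370/614 = 0.6026
Expected agreement pₑ = Σ (rowᵢ·colᵢ)/N² = (149·209 + 161·128 + 165·162 + 139·115)/614² = 0.2506
κ = (pₒ − pₑ)/(1 − pₑ) = (0.6026 − 0.2506)/(1 − 0.2506) = 0.470

0.470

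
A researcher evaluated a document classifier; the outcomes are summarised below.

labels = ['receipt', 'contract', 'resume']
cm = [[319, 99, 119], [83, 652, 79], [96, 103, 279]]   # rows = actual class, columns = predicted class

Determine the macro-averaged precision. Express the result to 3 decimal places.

0.663

Per-class precision (TP/(TP+FP)):
  receipt: TP=319, FP=83+96=179 → 319/498 = 0.6406
  contract: TP=652, FP=99+103=202 → 652/854 = 0.7635
  resume: TP=279, FP=119+79=198 → 279/477 = 0.5849
Macro-precision = mean = (0.6406 + 0.7635 + 0.5849) / 3 = 0.663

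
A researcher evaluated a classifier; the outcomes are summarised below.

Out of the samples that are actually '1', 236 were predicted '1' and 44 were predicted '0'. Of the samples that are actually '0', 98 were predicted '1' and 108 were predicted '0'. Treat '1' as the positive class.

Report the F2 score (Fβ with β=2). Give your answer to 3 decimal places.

Fβ = (1+β²)·TP / ((1+β²)·TP + β²·FN + FP), with β²=4
= 5·236 / (5·236 + 4·44 + 98) = 0.812

0.812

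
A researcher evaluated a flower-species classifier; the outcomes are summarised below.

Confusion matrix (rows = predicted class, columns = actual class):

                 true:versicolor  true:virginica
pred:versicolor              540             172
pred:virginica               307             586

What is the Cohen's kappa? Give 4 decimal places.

Observed agreement pₒ = trace/N = 1126/1605 = 0.70156
Expected agreement pₑ = Σ (rowᵢ·colᵢ)/N² = (847·712 + 758·893)/1605² = 0.49687
κ = (pₒ − pₑ)/(1 − pₑ) = (0.70156 − 0.49687)/(1 − 0.49687) = 0.4068

0.4068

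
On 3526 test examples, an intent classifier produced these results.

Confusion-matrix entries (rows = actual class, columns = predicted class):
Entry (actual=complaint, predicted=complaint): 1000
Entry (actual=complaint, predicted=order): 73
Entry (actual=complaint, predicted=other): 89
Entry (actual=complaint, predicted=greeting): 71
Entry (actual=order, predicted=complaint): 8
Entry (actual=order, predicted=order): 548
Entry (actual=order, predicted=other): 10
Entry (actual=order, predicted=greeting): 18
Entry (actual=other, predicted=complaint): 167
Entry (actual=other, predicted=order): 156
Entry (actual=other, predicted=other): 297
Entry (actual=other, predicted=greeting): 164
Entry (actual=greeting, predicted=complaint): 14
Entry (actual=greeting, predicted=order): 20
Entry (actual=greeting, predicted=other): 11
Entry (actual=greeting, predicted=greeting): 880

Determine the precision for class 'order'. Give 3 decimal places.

Treat 'order' as positive and all other classes as negative.
precision = TP/(TP+FP).
order: TP=548, FP=73+156+20=249 → 548/797 = 0.6876

0.688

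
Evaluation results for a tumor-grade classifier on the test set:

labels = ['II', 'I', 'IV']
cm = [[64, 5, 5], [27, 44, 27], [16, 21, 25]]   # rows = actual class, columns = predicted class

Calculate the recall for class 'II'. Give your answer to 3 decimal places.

0.865

Take TP from the diagonal, FP from the rest of the 'II' prediction marginal, FN from the rest of the 'II' actual marginal.
recall = TP/(TP+FN).
II: TP=64, FN=5+5=10 → 64/74 = 0.8649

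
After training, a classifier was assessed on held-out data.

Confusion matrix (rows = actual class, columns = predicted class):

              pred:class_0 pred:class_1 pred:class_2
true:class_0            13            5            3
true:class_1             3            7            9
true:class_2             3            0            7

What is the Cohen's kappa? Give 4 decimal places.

Observed agreement pₒ = trace/N = 27/50 = 0.54000
Expected agreement pₑ = Σ (rowᵢ·colᵢ)/N² = (21·19 + 19·12 + 10·19)/50² = 0.32680
κ = (pₒ − pₑ)/(1 − pₑ) = (0.54000 − 0.32680)/(1 − 0.32680) = 0.3167

0.3167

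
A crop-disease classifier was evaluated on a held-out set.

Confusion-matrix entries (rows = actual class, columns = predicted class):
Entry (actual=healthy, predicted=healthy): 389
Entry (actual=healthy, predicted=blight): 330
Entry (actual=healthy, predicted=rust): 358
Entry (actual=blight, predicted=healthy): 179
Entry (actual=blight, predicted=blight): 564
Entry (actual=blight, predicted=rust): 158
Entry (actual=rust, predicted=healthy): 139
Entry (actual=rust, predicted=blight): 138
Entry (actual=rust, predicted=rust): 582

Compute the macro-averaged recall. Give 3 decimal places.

Per-class recall (TP/(TP+FN)):
  healthy: TP=389, FN=330+358=688 → 389/1077 = 0.3612
  blight: TP=564, FN=179+158=337 → 564/901 = 0.6260
  rust: TP=582, FN=139+138=277 → 582/859 = 0.6775
Macro-recall = mean = (0.3612 + 0.6260 + 0.6775) / 3 = 0.555

0.555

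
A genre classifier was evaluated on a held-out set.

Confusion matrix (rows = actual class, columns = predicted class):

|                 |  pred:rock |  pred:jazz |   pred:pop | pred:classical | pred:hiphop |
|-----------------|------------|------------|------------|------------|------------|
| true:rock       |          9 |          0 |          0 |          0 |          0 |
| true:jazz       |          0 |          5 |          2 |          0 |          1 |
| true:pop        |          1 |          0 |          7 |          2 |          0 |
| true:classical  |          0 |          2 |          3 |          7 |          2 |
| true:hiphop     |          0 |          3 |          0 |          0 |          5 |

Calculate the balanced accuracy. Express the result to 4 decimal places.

0.6900

Balanced accuracy = mean of per-class recall.
  rock: recall = 9/9 = 1.00000
  jazz: recall = 5/8 = 0.62500
  pop: recall = 7/10 = 0.70000
  classical: recall = 7/14 = 0.50000
  hiphop: recall = 5/8 = 0.62500
Mean = (1.00000 + 0.62500 + 0.70000 + 0.50000 + 0.62500) / 5 = 0.6900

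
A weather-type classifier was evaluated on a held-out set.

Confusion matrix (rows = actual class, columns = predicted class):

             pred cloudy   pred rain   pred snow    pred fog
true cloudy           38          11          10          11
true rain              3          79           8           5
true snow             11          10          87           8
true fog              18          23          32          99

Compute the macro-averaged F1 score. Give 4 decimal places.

Per-class F1 score (2·TP/(2·TP+FP+FN)):
  cloudy: TP=38, FP=3+11+18=32, FN=11+10+11=32 → 76/140 = 0.54286
  rain: TP=79, FP=11+10+23=44, FN=3+8+5=16 → 158/218 = 0.72477
  snow: TP=87, FP=10+8+32=50, FN=11+10+8=29 → 174/253 = 0.68775
  fog: TP=99, FP=11+5+8=24, FN=18+23+32=73 → 198/295 = 0.67119
Macro-F1 score = mean = (0.54286 + 0.72477 + 0.68775 + 0.67119) / 4 = 0.6566

0.6566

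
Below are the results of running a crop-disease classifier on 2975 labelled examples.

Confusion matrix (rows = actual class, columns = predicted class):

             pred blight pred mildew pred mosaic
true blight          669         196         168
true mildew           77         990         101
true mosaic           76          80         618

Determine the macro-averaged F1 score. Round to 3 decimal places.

0.760

Per-class F1 score (2·TP/(2·TP+FP+FN)):
  blight: TP=669, FP=77+76=153, FN=196+168=364 → 1338/1855 = 0.7213
  mildew: TP=990, FP=196+80=276, FN=77+101=178 → 1980/2434 = 0.8135
  mosaic: TP=618, FP=168+101=269, FN=76+80=156 → 1236/1661 = 0.7441
Macro-F1 score = mean = (0.7213 + 0.8135 + 0.7441) / 3 = 0.760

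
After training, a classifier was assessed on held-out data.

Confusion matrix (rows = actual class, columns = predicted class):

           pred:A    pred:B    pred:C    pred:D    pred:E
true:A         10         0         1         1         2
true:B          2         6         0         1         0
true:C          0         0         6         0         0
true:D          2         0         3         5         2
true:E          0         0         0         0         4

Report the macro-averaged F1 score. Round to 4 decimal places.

Per-class F1 score (2·TP/(2·TP+FP+FN)):
  A: TP=10, FP=2+0+2+0=4, FN=0+1+1+2=4 → 20/28 = 0.71429
  B: TP=6, FP=0+0+0+0=0, FN=2+0+1+0=3 → 12/15 = 0.80000
  C: TP=6, FP=1+0+3+0=4, FN=0+0+0+0=0 → 12/16 = 0.75000
  D: TP=5, FP=1+1+0+0=2, FN=2+0+3+2=7 → 10/19 = 0.52632
  E: TP=4, FP=2+0+0+2=4, FN=0+0+0+0=0 → 8/12 = 0.66667
Macro-F1 score = mean = (0.71429 + 0.80000 + 0.75000 + 0.52632 + 0.66667) / 5 = 0.6915

0.6915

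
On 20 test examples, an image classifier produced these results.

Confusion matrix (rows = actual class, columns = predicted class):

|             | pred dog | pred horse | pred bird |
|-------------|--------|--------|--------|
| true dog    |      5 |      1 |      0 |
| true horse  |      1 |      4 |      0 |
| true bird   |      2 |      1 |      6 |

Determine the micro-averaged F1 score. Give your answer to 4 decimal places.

0.7500

Micro-averaging pools counts across classes: ΣTP=15, ΣFP=5, ΣFN=5.
Micro-F1 score = 2·TP/(2·TP+FP+FN) on pooled counts = 0.7500 (equals overall accuracy in single-label multiclass).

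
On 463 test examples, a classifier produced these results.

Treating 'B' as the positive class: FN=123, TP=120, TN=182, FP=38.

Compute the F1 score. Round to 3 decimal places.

0.599

Precision = TP/(TP+FP) = 120/158 = 0.7595
Recall = TP/(TP+FN) = 120/243 = 0.4938
F1 = 2·TP/(2·TP+FP+FN) = 240/401 = 0.599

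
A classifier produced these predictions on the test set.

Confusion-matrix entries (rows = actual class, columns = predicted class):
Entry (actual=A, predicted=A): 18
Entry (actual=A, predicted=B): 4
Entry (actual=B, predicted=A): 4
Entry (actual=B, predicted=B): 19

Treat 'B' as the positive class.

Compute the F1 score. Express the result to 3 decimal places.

0.826

Precision = TP/(TP+FP) = 19/23 = 0.8261
Recall = TP/(TP+FN) = 19/23 = 0.8261
F1 = 2·TP/(2·TP+FP+FN) = 38/46 = 0.826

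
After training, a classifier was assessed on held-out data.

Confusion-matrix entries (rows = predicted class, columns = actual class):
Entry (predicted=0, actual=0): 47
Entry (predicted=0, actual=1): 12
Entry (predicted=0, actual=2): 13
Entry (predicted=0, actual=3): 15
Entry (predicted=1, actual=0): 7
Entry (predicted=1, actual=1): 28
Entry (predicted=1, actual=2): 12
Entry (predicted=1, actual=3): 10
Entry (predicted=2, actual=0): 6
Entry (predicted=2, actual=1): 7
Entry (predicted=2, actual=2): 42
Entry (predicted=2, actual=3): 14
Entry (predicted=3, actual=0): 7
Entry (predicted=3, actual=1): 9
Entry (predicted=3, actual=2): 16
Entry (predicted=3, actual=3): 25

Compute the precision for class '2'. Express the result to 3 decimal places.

0.609

Take TP from the diagonal, FP from the rest of the '2' prediction marginal, FN from the rest of the '2' actual marginal.
precision = TP/(TP+FP).
2: TP=42, FP=6+7+14=27 → 42/69 = 0.6087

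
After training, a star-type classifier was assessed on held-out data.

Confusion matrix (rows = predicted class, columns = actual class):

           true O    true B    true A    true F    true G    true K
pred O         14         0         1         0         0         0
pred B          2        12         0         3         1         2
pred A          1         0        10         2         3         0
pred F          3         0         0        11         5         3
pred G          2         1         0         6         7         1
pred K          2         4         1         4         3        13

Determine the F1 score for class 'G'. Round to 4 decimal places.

One-vs-rest for 'G': TP = diagonal; FP = other classes predicted 'G'; FN = 'G' predicted as other.
F1 score = 2·TP/(2·TP+FP+FN).
G: TP=7, FP=2+1+0+6+1=10, FN=0+1+3+5+3=12 → 14/36 = 0.38889

0.3889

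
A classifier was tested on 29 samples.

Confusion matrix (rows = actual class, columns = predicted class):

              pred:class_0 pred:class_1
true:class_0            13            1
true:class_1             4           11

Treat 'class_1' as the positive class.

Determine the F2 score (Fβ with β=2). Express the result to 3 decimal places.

Fβ = (1+β²)·TP / ((1+β²)·TP + β²·FN + FP), with β²=4
= 5·11 / (5·11 + 4·4 + 1) = 0.764

0.764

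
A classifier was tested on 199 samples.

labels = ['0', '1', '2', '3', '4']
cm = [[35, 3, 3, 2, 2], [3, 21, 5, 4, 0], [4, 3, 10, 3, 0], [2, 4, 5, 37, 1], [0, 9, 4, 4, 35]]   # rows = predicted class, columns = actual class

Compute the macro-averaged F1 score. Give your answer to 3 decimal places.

0.663

Per-class F1 score (2·TP/(2·TP+FP+FN)):
  0: TP=35, FP=3+3+2+2=10, FN=3+4+2+0=9 → 70/89 = 0.7865
  1: TP=21, FP=3+5+4+0=12, FN=3+3+4+9=19 → 42/73 = 0.5753
  2: TP=10, FP=4+3+3+0=10, FN=3+5+5+4=17 → 20/47 = 0.4255
  3: TP=37, FP=2+4+5+1=12, FN=2+4+3+4=13 → 74/99 = 0.7475
  4: TP=35, FP=0+9+4+4=17, FN=2+0+0+1=3 → 70/90 = 0.7778
Macro-F1 score = mean = (0.7865 + 0.5753 + 0.4255 + 0.7475 + 0.7778) / 5 = 0.663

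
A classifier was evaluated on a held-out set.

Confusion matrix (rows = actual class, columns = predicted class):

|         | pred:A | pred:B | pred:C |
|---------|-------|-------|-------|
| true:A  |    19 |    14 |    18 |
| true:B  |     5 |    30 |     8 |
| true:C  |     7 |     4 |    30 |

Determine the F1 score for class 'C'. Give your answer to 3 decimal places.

0.619

Treat 'C' as positive and all other classes as negative.
F1 score = 2·TP/(2·TP+FP+FN).
C: TP=30, FP=18+8=26, FN=7+4=11 → 60/97 = 0.6186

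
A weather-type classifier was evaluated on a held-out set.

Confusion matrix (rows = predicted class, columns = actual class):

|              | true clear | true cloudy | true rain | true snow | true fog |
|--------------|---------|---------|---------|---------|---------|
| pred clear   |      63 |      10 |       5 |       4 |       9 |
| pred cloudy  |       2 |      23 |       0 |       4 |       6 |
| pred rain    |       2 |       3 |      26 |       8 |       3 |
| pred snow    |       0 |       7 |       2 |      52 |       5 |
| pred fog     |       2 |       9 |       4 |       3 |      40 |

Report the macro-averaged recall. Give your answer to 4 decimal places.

0.6851

Per-class recall (TP/(TP+FN)):
  clear: TP=63, FN=2+2+0+2=6 → 63/69 = 0.91304
  cloudy: TP=23, FN=10+3+7+9=29 → 23/52 = 0.44231
  rain: TP=26, FN=5+0+2+4=11 → 26/37 = 0.70270
  snow: TP=52, FN=4+4+8+3=19 → 52/71 = 0.73239
  fog: TP=40, FN=9+6+3+5=23 → 40/63 = 0.63492
Macro-recall = mean = (0.91304 + 0.44231 + 0.70270 + 0.73239 + 0.63492) / 5 = 0.6851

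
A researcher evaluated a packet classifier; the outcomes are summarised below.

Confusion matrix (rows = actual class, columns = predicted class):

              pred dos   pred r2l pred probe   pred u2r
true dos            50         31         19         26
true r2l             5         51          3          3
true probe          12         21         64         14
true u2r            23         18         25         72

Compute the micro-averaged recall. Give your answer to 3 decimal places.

Micro-averaging pools counts across classes: ΣTP=237, ΣFP=200, ΣFN=200.
Micro-recall = TP/(TP+FN) on pooled counts = 0.542 (equals overall accuracy in single-label multiclass).

0.542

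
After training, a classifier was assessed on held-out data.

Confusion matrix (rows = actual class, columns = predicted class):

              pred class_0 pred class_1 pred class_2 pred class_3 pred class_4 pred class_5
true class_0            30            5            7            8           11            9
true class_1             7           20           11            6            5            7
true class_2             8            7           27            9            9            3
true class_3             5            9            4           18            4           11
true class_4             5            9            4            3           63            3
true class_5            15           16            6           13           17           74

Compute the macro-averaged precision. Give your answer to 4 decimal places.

Per-class precision (TP/(TP+FP)):
  class_0: TP=30, FP=7+8+5+5+15=40 → 30/70 = 0.42857
  class_1: TP=20, FP=5+7+9+9+16=46 → 20/66 = 0.30303
  class_2: TP=27, FP=7+11+4+4+6=32 → 27/59 = 0.45763
  class_3: TP=18, FP=8+6+9+3+13=39 → 18/57 = 0.31579
  class_4: TP=63, FP=11+5+9+4+17=46 → 63/109 = 0.57798
  class_5: TP=74, FP=9+7+3+11+3=33 → 74/107 = 0.69159
Macro-precision = mean = (0.42857 + 0.30303 + 0.45763 + 0.31579 + 0.57798 + 0.69159) / 6 = 0.4624

0.4624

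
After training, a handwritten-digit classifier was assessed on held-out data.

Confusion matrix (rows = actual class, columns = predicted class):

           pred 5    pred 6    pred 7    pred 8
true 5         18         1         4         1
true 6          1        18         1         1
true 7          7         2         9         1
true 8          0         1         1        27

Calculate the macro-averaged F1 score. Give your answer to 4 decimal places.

0.7505

Per-class F1 score (2·TP/(2·TP+FP+FN)):
  5: TP=18, FP=1+7+0=8, FN=1+4+1=6 → 36/50 = 0.72000
  6: TP=18, FP=1+2+1=4, FN=1+1+1=3 → 36/43 = 0.83721
  7: TP=9, FP=4+1+1=6, FN=7+2+1=10 → 18/34 = 0.52941
  8: TP=27, FP=1+1+1=3, FN=0+1+1=2 → 54/59 = 0.91525
Macro-F1 score = mean = (0.72000 + 0.83721 + 0.52941 + 0.91525) / 4 = 0.7505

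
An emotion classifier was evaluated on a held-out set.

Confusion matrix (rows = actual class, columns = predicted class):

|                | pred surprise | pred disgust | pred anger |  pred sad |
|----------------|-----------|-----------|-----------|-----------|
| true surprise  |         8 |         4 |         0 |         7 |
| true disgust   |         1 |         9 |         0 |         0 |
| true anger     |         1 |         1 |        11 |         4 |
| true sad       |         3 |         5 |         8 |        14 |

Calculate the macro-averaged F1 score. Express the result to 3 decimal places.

Per-class F1 score (2·TP/(2·TP+FP+FN)):
  surprise: TP=8, FP=1+1+3=5, FN=4+0+7=11 → 16/32 = 0.5000
  disgust: TP=9, FP=4+1+5=10, FN=1+0+0=1 → 18/29 = 0.6207
  anger: TP=11, FP=0+0+8=8, FN=1+1+4=6 → 22/36 = 0.6111
  sad: TP=14, FP=7+0+4=11, FN=3+5+8=16 → 28/55 = 0.5091
Macro-F1 score = mean = (0.5000 + 0.6207 + 0.6111 + 0.5091) / 4 = 0.560

0.560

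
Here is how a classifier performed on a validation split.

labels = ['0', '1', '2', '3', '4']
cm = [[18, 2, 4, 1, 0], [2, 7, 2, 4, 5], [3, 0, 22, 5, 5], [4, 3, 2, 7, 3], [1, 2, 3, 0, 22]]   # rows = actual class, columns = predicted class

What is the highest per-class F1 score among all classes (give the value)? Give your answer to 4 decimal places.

Per-class F1 score (2·TP/(2·TP+FP+FN)):
  0: TP=18, FP=2+3+4+1=10, FN=2+4+1+0=7 → 36/53 = 0.67925
  1: TP=7, FP=2+0+3+2=7, FN=2+2+4+5=13 → 14/34 = 0.41176
  2: TP=22, FP=4+2+2+3=11, FN=3+0+5+5=13 → 44/68 = 0.64706
  3: TP=7, FP=1+4+5+0=10, FN=4+3+2+3=12 → 14/36 = 0.38889
  4: TP=22, FP=0+5+5+3=13, FN=1+2+3+0=6 → 44/63 = 0.69841
Highest is class '4' with F1 score = 0.6984.

0.6984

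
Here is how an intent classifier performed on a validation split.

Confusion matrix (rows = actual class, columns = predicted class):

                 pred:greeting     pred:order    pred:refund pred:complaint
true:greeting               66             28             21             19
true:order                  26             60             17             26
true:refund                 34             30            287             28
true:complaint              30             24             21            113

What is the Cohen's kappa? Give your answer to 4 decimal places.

Observed agreement pₒ = trace/N = 526/830 = 0.63373
Expected agreement pₑ = Σ (rowᵢ·colᵢ)/N² = (134·156 + 129·142 + 379·346 + 188·186)/830² = 0.29805
κ = (pₒ − pₑ)/(1 − pₑ) = (0.63373 − 0.29805)/(1 − 0.29805) = 0.4782

0.4782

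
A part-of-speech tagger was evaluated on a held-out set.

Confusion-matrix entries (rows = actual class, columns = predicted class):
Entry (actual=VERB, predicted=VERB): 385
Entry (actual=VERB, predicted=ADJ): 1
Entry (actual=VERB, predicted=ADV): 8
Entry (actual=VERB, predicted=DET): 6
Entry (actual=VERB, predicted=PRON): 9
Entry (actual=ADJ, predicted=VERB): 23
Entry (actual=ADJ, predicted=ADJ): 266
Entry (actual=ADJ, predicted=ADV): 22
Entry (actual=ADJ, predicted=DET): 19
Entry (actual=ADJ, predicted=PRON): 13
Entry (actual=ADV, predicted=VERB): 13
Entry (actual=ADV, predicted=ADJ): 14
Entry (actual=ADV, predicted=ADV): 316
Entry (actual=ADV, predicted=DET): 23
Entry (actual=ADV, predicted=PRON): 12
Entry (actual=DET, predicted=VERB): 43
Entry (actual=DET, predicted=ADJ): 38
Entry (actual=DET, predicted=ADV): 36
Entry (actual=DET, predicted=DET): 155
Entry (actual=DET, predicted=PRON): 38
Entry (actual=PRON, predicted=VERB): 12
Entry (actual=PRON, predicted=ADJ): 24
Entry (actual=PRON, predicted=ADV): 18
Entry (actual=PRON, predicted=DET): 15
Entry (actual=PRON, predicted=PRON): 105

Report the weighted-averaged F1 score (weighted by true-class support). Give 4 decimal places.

0.7528

Per-class F1 score (2·TP/(2·TP+FP+FN)):
  VERB: TP=385, FP=23+13+43+12=91, FN=1+8+6+9=24 → 770/885 = 0.87006
  ADJ: TP=266, FP=1+14+38+24=77, FN=23+22+19+13=77 → 532/686 = 0.77551
  ADV: TP=316, FP=8+22+36+18=84, FN=13+14+23+12=62 → 632/778 = 0.81234
  DET: TP=155, FP=6+19+23+15=63, FN=43+38+36+38=155 → 310/528 = 0.58712
  PRON: TP=105, FP=9+13+12+38=72, FN=12+24+18+15=69 → 210/351 = 0.59829
Weighted-F1 score = Σ (supportᵢ/N)·F1 scoreᵢ with N=1614: (409/1614)·0.87006 + (343/1614)·0.77551 + (378/1614)·0.81234 + (310/1614)·0.58712 + (174/1614)·0.59829 = 0.7528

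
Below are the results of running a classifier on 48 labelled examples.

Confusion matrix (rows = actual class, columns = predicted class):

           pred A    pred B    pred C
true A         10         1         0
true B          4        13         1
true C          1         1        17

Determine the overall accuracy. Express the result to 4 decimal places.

0.8333

Accuracy = trace / total = (10+13+17=40) / 48 = 40/48 = 0.8333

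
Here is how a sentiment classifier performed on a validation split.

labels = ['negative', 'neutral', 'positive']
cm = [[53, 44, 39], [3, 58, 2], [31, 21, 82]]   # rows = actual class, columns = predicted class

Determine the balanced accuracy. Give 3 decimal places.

Balanced accuracy = mean of per-class recall.
  negative: recall = 53/136 = 0.3897
  neutral: recall = 58/63 = 0.9206
  positive: recall = 82/134 = 0.6119
Mean = (0.3897 + 0.9206 + 0.6119) / 3 = 0.641

0.641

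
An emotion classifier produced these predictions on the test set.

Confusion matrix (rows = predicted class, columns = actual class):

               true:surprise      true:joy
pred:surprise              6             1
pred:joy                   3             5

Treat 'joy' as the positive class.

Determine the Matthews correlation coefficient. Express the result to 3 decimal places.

MCC = (TP·TN − FP·FN) / √((TP+FP)(TP+FN)(TN+FP)(TN+FN))
Numerator = 5·6 − 3·1 = 27
Denominator = √(8·6·9·7) = √3024 = 54.9909
MCC = 27 / 54.9909 = 0.491

0.491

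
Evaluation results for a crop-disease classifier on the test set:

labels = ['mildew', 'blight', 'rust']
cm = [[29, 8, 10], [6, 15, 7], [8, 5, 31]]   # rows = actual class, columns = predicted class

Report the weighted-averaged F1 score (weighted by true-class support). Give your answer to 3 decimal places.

0.630

Per-class F1 score (2·TP/(2·TP+FP+FN)):
  mildew: TP=29, FP=6+8=14, FN=8+10=18 → 58/90 = 0.6444
  blight: TP=15, FP=8+5=13, FN=6+7=13 → 30/56 = 0.5357
  rust: TP=31, FP=10+7=17, FN=8+5=13 → 62/92 = 0.6739
Weighted-F1 score = Σ (supportᵢ/N)·F1 scoreᵢ with N=119: (47/119)·0.6444 + (28/119)·0.5357 + (44/119)·0.6739 = 0.630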